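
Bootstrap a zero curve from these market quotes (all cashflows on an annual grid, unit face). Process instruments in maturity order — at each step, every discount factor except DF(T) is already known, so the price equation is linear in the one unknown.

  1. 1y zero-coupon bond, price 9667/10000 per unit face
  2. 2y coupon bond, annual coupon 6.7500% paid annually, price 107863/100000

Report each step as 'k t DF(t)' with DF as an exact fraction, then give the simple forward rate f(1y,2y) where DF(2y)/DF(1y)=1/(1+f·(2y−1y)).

1 1 9667/10000
2 2 9493/10000
f(1y,2y) = ((9667/10000)/(9493/10000) − 1)/(1) = 174/9493 ≈ 1.8329%

step 1 [1y] zero: DF = P = 9667/10000 ≈ 0.966700
step 2 [2y] bond c/1=27/400: DF=(107863/100000 − 27/400·(0.966700))/(1+27/400) = 9493/10000 ≈ 0.949300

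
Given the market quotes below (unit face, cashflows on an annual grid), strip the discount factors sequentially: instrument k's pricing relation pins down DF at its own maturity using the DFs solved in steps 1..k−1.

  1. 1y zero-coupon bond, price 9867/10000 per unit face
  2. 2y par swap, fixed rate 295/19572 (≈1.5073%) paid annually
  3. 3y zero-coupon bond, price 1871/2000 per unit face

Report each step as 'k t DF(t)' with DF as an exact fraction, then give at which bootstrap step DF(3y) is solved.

1 1 9867/10000
2 2 1941/2000
3 3 1871/2000
DF(3y) is solved at step 3

step 1 [1y] zero: DF = P = 9867/10000 ≈ 0.986700
step 2 [2y] swap r/1=295/19572: DF=(1 − 295/19572·(0.986700))/(1+295/19572) = 1941/2000 ≈ 0.970500
step 3 [3y] zero: DF = P = 1871/2000 ≈ 0.935500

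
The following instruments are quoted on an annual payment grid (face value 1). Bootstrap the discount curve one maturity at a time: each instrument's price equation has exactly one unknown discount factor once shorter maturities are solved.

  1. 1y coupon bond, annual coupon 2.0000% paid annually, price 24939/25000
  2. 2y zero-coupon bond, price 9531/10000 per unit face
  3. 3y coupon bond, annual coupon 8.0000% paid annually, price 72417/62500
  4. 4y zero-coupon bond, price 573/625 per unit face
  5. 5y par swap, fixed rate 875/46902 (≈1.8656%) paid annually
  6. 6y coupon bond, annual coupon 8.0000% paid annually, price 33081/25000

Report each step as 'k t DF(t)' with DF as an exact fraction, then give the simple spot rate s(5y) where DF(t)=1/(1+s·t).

step 1 [1y] bond c/1=1/50: DF=(24939/25000 − 1/50·(0))/(1+1/50) = 489/500 ≈ 0.978000
step 2 [2y] zero: DF = P = 9531/10000 ≈ 0.953100
step 3 [3y] bond c/1=2/25: DF=(72417/62500 − 2/25·(0.978000+0.953100))/(1+2/25) = 4649/5000 ≈ 0.929800
step 4 [4y] zero: DF = P = 573/625 ≈ 0.916800
step 5 [5y] swap r/1=875/46902: DF=(1 − 875/46902·(0.978000+0.953100+0.929800+0.916800))/(1+875/46902) = 73/80 ≈ 0.912500
step 6 [6y] bond c/1=2/25: DF=(33081/25000 − 2/25·(0.978000+0.953100+0.929800+0.916800+0.912500))/(1+2/25) = 4389/5000 ≈ 0.877800

1 1 489/500
2 2 9531/10000
3 3 4649/5000
4 4 573/625
5 5 73/80
6 6 4389/5000
s(5y) = (1/(73/80) − 1)/(5) = 7/365 ≈ 1.9178%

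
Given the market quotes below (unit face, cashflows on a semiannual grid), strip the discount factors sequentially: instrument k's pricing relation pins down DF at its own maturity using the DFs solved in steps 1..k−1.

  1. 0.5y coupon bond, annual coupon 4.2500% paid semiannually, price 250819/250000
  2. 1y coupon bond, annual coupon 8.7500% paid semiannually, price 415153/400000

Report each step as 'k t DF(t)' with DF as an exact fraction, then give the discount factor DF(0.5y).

step 1 [0.5y] bond c/2=17/800: DF=(250819/250000 − 17/800·(0))/(1+17/800) = 614/625 ≈ 0.982400
step 2 [1y] bond c/2=7/160: DF=(415153/400000 − 7/160·(0.982400))/(1+7/160) = 2383/2500 ≈ 0.953200

1 1/2 614/625
2 1 2383/2500
DF(0.5y) = 614/625 ≈ 0.982400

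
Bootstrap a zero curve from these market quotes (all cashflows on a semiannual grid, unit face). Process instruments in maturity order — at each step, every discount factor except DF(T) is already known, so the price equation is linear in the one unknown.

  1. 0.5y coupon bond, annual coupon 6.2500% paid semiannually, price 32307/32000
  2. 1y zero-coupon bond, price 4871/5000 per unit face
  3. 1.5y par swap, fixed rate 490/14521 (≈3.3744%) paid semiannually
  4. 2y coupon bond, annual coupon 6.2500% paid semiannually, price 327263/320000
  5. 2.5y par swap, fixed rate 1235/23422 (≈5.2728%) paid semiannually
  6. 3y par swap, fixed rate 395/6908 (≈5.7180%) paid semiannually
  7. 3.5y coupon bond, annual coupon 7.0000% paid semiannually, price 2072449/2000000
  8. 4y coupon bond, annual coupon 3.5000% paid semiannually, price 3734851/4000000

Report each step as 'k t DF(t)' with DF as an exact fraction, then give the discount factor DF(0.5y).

step 1 [0.5y] bond c/2=1/32: DF=(32307/32000 − 1/32·(0))/(1+1/32) = 979/1000 ≈ 0.979000
step 2 [1y] zero: DF = P = 4871/5000 ≈ 0.974200
step 3 [1.5y] swap r/2=245/14521: DF=(1 − 245/14521·(0.979000+0.974200))/(1+245/14521) = 951/1000 ≈ 0.951000
step 4 [2y] bond c/2=1/32: DF=(327263/320000 − 1/32·(0.979000+0.974200+0.951000))/(1+1/32) = 9037/10000 ≈ 0.903700
step 5 [2.5y] swap r/2=1235/46844: DF=(1 − 1235/46844·(0.979000+0.974200+0.951000+0.903700))/(1+1235/46844) = 1753/2000 ≈ 0.876500
step 6 [3y] swap r/2=395/13816: DF=(1 − 395/13816·(0.979000+0.974200+0.951000+0.903700+0.876500))/(1+395/13816) = 421/500 ≈ 0.842000
step 7 [3.5y] bond c/2=7/200: DF=(2072449/2000000 − 7/200·(0.979000+0.974200+0.951000+0.903700+0.876500+0.842000))/(1+7/200) = 8143/10000 ≈ 0.814300
step 8 [4y] bond c/2=7/400: DF=(3734851/4000000 − 7/400·(0.979000+0.974200+0.951000+0.903700+0.876500+0.842000+0.814300))/(1+7/400) = 4043/5000 ≈ 0.808600

1 1/2 979/1000
2 1 4871/5000
3 3/2 951/1000
4 2 9037/10000
5 5/2 1753/2000
6 3 421/500
7 7/2 8143/10000
8 4 4043/5000
DF(0.5y) = 979/1000 ≈ 0.979000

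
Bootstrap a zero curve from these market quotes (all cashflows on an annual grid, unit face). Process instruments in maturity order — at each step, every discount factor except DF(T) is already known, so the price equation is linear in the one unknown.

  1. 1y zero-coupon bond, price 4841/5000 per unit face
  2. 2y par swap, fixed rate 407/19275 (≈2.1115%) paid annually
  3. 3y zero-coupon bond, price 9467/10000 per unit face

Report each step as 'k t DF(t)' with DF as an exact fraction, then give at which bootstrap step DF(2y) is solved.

1 1 4841/5000
2 2 9593/10000
3 3 9467/10000
DF(2y) is solved at step 2

step 1 [1y] zero: DF = P = 4841/5000 ≈ 0.968200
step 2 [2y] swap r/1=407/19275: DF=(1 − 407/19275·(0.968200))/(1+407/19275) = 9593/10000 ≈ 0.959300
step 3 [3y] zero: DF = P = 9467/10000 ≈ 0.946700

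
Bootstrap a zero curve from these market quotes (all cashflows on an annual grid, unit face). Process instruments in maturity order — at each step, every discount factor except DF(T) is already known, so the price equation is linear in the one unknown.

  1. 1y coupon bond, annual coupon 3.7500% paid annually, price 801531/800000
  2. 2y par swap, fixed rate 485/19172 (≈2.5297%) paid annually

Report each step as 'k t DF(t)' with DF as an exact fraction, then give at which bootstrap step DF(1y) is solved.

1 1 9657/10000
2 2 1903/2000
DF(1y) is solved at step 1

step 1 [1y] bond c/1=3/80: DF=(801531/800000 − 3/80·(0))/(1+3/80) = 9657/10000 ≈ 0.965700
step 2 [2y] swap r/1=485/19172: DF=(1 − 485/19172·(0.965700))/(1+485/19172) = 1903/2000 ≈ 0.951500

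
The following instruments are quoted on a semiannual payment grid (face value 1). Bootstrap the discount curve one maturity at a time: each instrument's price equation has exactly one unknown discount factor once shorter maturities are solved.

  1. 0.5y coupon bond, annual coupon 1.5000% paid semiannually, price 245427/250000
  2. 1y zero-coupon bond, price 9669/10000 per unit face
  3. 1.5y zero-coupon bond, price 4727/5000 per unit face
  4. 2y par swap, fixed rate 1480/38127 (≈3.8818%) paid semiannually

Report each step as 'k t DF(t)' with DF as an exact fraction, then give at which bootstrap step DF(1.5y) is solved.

1 1/2 609/625
2 1 9669/10000
3 3/2 4727/5000
4 2 463/500
DF(1.5y) is solved at step 3

step 1 [0.5y] bond c/2=3/400: DF=(245427/250000 − 3/400·(0))/(1+3/400) = 609/625 ≈ 0.974400
step 2 [1y] zero: DF = P = 9669/10000 ≈ 0.966900
step 3 [1.5y] zero: DF = P = 4727/5000 ≈ 0.945400
step 4 [2y] swap r/2=740/38127: DF=(1 − 740/38127·(0.974400+0.966900+0.945400))/(1+740/38127) = 463/500 ≈ 0.926000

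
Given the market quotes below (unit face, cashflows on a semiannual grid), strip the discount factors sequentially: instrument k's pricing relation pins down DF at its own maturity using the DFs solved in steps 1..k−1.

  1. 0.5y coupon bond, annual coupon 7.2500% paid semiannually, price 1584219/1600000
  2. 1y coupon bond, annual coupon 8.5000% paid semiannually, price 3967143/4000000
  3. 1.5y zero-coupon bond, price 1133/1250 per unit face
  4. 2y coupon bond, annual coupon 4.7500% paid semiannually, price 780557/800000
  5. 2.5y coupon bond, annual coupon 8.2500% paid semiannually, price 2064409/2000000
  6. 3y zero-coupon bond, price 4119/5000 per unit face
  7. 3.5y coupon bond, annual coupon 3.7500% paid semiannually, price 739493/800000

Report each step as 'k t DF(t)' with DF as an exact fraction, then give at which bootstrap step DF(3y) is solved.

step 1 [0.5y] bond c/2=29/800: DF=(1584219/1600000 − 29/800·(0))/(1+29/800) = 1911/2000 ≈ 0.955500
step 2 [1y] bond c/2=17/400: DF=(3967143/4000000 − 17/400·(0.955500))/(1+17/400) = 2281/2500 ≈ 0.912400
step 3 [1.5y] zero: DF = P = 1133/1250 ≈ 0.906400
step 4 [2y] bond c/2=19/800: DF=(780557/800000 − 19/800·(0.955500+0.912400+0.906400))/(1+19/800) = 8887/10000 ≈ 0.888700
step 5 [2.5y] bond c/2=33/800: DF=(2064409/2000000 − 33/800·(0.955500+0.912400+0.906400+0.888700))/(1+33/800) = 4231/5000 ≈ 0.846200
step 6 [3y] zero: DF = P = 4119/5000 ≈ 0.823800
step 7 [3.5y] bond c/2=3/160: DF=(739493/800000 − 3/160·(0.955500+0.912400+0.906400+0.888700+0.846200+0.823800))/(1+3/160) = 2023/2500 ≈ 0.809200

1 1/2 1911/2000
2 1 2281/2500
3 3/2 1133/1250
4 2 8887/10000
5 5/2 4231/5000
6 3 4119/5000
7 7/2 2023/2500
DF(3y) is solved at step 6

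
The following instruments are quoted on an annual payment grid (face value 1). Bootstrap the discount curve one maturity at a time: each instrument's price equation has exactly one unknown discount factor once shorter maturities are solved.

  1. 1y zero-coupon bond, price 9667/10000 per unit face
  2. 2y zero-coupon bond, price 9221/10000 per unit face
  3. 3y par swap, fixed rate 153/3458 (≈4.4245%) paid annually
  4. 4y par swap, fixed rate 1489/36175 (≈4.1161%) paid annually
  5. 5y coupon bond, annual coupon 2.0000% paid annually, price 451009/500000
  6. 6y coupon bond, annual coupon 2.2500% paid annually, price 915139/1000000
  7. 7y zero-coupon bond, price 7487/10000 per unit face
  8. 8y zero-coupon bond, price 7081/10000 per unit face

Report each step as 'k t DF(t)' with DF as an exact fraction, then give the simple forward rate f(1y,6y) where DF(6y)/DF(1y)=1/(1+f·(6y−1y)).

1 1 9667/10000
2 2 9221/10000
3 3 1097/1250
4 4 8511/10000
5 5 4067/5000
6 6 319/400
7 7 7487/10000
8 8 7081/10000
f(1y,6y) = ((9667/10000)/(319/400) − 1)/(5) = 1692/39875 ≈ 4.2433%

step 1 [1y] zero: DF = P = 9667/10000 ≈ 0.966700
step 2 [2y] zero: DF = P = 9221/10000 ≈ 0.922100
step 3 [3y] swap r/1=153/3458: DF=(1 − 153/3458·(0.966700+0.922100))/(1+153/3458) = 1097/1250 ≈ 0.877600
step 4 [4y] swap r/1=1489/36175: DF=(1 − 1489/36175·(0.966700+0.922100+0.877600))/(1+1489/36175) = 8511/10000 ≈ 0.851100
step 5 [5y] bond c/1=1/50: DF=(451009/500000 − 1/50·(0.966700+0.922100+0.877600+0.851100))/(1+1/50) = 4067/5000 ≈ 0.813400
step 6 [6y] bond c/1=9/400: DF=(915139/1000000 − 9/400·(0.966700+0.922100+0.877600+0.851100+0.813400))/(1+9/400) = 319/400 ≈ 0.797500
step 7 [7y] zero: DF = P = 7487/10000 ≈ 0.748700
step 8 [8y] zero: DF = P = 7081/10000 ≈ 0.708100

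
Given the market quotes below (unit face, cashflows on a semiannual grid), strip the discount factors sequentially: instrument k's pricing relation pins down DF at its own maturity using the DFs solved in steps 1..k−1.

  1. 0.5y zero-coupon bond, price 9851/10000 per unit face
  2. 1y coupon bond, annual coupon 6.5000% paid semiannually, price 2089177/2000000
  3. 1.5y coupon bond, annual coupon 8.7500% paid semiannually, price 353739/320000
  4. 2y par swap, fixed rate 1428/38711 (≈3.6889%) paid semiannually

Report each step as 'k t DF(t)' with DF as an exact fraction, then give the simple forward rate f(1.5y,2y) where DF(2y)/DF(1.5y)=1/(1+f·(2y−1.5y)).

1 1/2 9851/10000
2 1 9807/10000
3 3/2 9767/10000
4 2 4643/5000
f(1.5y,2y) = ((9767/10000)/(4643/5000) − 1)/(1/2) = 481/4643 ≈ 10.3597%

step 1 [0.5y] zero: DF = P = 9851/10000 ≈ 0.985100
step 2 [1y] bond c/2=13/400: DF=(2089177/2000000 − 13/400·(0.985100))/(1+13/400) = 9807/10000 ≈ 0.980700
step 3 [1.5y] bond c/2=7/160: DF=(353739/320000 − 7/160·(0.985100+0.980700))/(1+7/160) = 9767/10000 ≈ 0.976700
step 4 [2y] swap r/2=714/38711: DF=(1 − 714/38711·(0.985100+0.980700+0.976700))/(1+714/38711) = 4643/5000 ≈ 0.928600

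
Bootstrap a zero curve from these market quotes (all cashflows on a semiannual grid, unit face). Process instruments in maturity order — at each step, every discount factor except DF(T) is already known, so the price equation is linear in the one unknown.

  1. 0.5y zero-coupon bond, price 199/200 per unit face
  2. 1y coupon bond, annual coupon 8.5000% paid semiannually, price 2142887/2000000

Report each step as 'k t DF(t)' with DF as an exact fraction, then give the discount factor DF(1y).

1 1/2 199/200
2 1 617/625
DF(1y) = 617/625 ≈ 0.987200

step 1 [0.5y] zero: DF = P = 199/200 ≈ 0.995000
step 2 [1y] bond c/2=17/400: DF=(2142887/2000000 − 17/400·(0.995000))/(1+17/400) = 617/625 ≈ 0.987200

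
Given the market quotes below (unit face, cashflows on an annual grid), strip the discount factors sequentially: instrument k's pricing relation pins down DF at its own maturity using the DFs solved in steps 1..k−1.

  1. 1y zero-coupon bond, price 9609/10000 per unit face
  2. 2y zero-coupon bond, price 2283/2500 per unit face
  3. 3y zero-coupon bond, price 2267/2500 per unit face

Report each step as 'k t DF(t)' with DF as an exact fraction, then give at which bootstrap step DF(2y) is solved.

1 1 9609/10000
2 2 2283/2500
3 3 2267/2500
DF(2y) is solved at step 2

step 1 [1y] zero: DF = P = 9609/10000 ≈ 0.960900
step 2 [2y] zero: DF = P = 2283/2500 ≈ 0.913200
step 3 [3y] zero: DF = P = 2267/2500 ≈ 0.906800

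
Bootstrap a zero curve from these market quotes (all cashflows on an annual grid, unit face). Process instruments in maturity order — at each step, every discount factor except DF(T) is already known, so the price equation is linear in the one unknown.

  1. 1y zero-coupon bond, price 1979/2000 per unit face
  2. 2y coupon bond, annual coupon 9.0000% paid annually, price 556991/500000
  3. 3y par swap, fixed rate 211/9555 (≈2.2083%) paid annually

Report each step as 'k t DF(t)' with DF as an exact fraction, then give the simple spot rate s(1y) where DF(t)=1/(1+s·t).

1 1 1979/2000
2 2 9403/10000
3 3 9367/10000
s(1y) = (1/(1979/2000) − 1)/(1) = 21/1979 ≈ 1.0611%

step 1 [1y] zero: DF = P = 1979/2000 ≈ 0.989500
step 2 [2y] bond c/1=9/100: DF=(556991/500000 − 9/100·(0.989500))/(1+9/100) = 9403/10000 ≈ 0.940300
step 3 [3y] swap r/1=211/9555: DF=(1 − 211/9555·(0.989500+0.940300))/(1+211/9555) = 9367/10000 ≈ 0.936700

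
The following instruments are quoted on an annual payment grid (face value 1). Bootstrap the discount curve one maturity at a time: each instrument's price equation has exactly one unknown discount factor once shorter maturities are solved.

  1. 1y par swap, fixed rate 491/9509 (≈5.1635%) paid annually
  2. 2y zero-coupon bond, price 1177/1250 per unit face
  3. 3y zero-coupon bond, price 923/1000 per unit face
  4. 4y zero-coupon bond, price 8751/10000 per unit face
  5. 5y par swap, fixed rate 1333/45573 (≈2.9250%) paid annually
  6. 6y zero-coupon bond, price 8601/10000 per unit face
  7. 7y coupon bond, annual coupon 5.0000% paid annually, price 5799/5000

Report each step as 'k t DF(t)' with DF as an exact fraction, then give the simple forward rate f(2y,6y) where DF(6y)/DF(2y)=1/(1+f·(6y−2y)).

1 1 9509/10000
2 2 1177/1250
3 3 923/1000
4 4 8751/10000
5 5 8667/10000
6 6 8601/10000
7 7 4233/5000
f(2y,6y) = ((1177/1250)/(8601/10000) − 1)/(4) = 815/34404 ≈ 2.3689%

step 1 [1y] swap r/1=491/9509: DF=(1 − 491/9509·(0))/(1+491/9509) = 9509/10000 ≈ 0.950900
step 2 [2y] zero: DF = P = 1177/1250 ≈ 0.941600
step 3 [3y] zero: DF = P = 923/1000 ≈ 0.923000
step 4 [4y] zero: DF = P = 8751/10000 ≈ 0.875100
step 5 [5y] swap r/1=1333/45573: DF=(1 − 1333/45573·(0.950900+0.941600+0.923000+0.875100))/(1+1333/45573) = 8667/10000 ≈ 0.866700
step 6 [6y] zero: DF = P = 8601/10000 ≈ 0.860100
step 7 [7y] bond c/1=1/20: DF=(5799/5000 − 1/20·(0.950900+0.941600+0.923000+0.875100+0.866700+0.860100))/(1+1/20) = 4233/5000 ≈ 0.846600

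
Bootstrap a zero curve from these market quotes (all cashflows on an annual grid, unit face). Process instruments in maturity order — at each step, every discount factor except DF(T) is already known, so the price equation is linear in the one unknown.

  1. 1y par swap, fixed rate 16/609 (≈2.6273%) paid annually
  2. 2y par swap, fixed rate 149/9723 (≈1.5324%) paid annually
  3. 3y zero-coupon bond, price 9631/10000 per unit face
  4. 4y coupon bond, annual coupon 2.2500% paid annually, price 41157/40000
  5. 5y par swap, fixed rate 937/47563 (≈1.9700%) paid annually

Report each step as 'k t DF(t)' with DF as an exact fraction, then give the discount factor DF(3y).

1 1 609/625
2 2 4851/5000
3 3 9631/10000
4 4 9423/10000
5 5 9063/10000
DF(3y) = 9631/10000 ≈ 0.963100

step 1 [1y] swap r/1=16/609: DF=(1 − 16/609·(0))/(1+16/609) = 609/625 ≈ 0.974400
step 2 [2y] swap r/1=149/9723: DF=(1 − 149/9723·(0.974400))/(1+149/9723) = 4851/5000 ≈ 0.970200
step 3 [3y] zero: DF = P = 9631/10000 ≈ 0.963100
step 4 [4y] bond c/1=9/400: DF=(41157/40000 − 9/400·(0.974400+0.970200+0.963100))/(1+9/400) = 9423/10000 ≈ 0.942300
step 5 [5y] swap r/1=937/47563: DF=(1 − 937/47563·(0.974400+0.970200+0.963100+0.942300))/(1+937/47563) = 9063/10000 ≈ 0.906300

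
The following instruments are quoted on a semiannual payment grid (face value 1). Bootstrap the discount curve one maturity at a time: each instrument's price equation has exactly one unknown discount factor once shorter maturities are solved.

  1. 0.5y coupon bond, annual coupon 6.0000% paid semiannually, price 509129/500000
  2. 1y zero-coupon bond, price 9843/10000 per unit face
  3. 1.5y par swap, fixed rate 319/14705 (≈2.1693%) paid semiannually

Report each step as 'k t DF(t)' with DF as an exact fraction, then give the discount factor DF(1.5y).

step 1 [0.5y] bond c/2=3/100: DF=(509129/500000 − 3/100·(0))/(1+3/100) = 4943/5000 ≈ 0.988600
step 2 [1y] zero: DF = P = 9843/10000 ≈ 0.984300
step 3 [1.5y] swap r/2=319/29410: DF=(1 − 319/29410·(0.988600+0.984300))/(1+319/29410) = 9681/10000 ≈ 0.968100

1 1/2 4943/5000
2 1 9843/10000
3 3/2 9681/10000
DF(1.5y) = 9681/10000 ≈ 0.968100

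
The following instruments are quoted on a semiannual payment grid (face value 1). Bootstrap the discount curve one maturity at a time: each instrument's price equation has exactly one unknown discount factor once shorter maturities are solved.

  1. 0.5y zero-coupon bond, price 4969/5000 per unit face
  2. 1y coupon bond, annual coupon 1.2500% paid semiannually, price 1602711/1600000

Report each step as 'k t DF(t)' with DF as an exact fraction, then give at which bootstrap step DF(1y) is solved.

1 1/2 4969/5000
2 1 9893/10000
DF(1y) is solved at step 2

step 1 [0.5y] zero: DF = P = 4969/5000 ≈ 0.993800
step 2 [1y] bond c/2=1/160: DF=(1602711/1600000 − 1/160·(0.993800))/(1+1/160) = 9893/10000 ≈ 0.989300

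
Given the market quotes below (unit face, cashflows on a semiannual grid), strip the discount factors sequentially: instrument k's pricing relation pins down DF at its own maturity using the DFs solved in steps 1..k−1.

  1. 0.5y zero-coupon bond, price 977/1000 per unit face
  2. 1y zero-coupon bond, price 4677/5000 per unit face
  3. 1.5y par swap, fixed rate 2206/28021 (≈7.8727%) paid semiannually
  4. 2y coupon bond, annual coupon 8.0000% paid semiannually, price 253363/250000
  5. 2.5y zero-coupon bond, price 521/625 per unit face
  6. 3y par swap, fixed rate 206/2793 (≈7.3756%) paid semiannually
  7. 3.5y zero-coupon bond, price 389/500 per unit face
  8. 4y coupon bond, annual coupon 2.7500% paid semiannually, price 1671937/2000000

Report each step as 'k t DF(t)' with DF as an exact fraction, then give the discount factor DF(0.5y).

step 1 [0.5y] zero: DF = P = 977/1000 ≈ 0.977000
step 2 [1y] zero: DF = P = 4677/5000 ≈ 0.935400
step 3 [1.5y] swap r/2=1103/28021: DF=(1 − 1103/28021·(0.977000+0.935400))/(1+1103/28021) = 8897/10000 ≈ 0.889700
step 4 [2y] bond c/2=1/25: DF=(253363/250000 − 1/25·(0.977000+0.935400+0.889700))/(1+1/25) = 8667/10000 ≈ 0.866700
step 5 [2.5y] zero: DF = P = 521/625 ≈ 0.833600
step 6 [3y] swap r/2=103/2793: DF=(1 − 103/2793·(0.977000+0.935400+0.889700+0.866700+0.833600))/(1+103/2793) = 8043/10000 ≈ 0.804300
step 7 [3.5y] zero: DF = P = 389/500 ≈ 0.778000
step 8 [4y] bond c/2=11/800: DF=(1671937/2000000 − 11/800·(0.977000+0.935400+0.889700+0.866700+0.833600+0.804300+0.778000))/(1+11/800) = 7421/10000 ≈ 0.742100

1 1/2 977/1000
2 1 4677/5000
3 3/2 8897/10000
4 2 8667/10000
5 5/2 521/625
6 3 8043/10000
7 7/2 389/500
8 4 7421/10000
DF(0.5y) = 977/1000 ≈ 0.977000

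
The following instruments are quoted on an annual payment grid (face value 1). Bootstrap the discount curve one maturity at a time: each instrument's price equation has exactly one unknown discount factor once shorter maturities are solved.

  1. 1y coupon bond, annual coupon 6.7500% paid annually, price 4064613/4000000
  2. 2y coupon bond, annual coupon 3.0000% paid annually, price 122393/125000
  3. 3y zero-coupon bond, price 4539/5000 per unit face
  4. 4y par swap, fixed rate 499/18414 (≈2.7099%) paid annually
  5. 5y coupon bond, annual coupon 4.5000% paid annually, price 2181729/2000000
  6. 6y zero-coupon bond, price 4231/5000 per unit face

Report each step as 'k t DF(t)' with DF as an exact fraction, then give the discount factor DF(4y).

step 1 [1y] bond c/1=27/400: DF=(4064613/4000000 − 27/400·(0))/(1+27/400) = 9519/10000 ≈ 0.951900
step 2 [2y] bond c/1=3/100: DF=(122393/125000 − 3/100·(0.951900))/(1+3/100) = 9229/10000 ≈ 0.922900
step 3 [3y] zero: DF = P = 4539/5000 ≈ 0.907800
step 4 [4y] swap r/1=499/18414: DF=(1 − 499/18414·(0.951900+0.922900+0.907800))/(1+499/18414) = 4501/5000 ≈ 0.900200
step 5 [5y] bond c/1=9/200: DF=(2181729/2000000 − 9/200·(0.951900+0.922900+0.907800+0.900200))/(1+9/200) = 8853/10000 ≈ 0.885300
step 6 [6y] zero: DF = P = 4231/5000 ≈ 0.846200

1 1 9519/10000
2 2 9229/10000
3 3 4539/5000
4 4 4501/5000
5 5 8853/10000
6 6 4231/5000
DF(4y) = 4501/5000 ≈ 0.900200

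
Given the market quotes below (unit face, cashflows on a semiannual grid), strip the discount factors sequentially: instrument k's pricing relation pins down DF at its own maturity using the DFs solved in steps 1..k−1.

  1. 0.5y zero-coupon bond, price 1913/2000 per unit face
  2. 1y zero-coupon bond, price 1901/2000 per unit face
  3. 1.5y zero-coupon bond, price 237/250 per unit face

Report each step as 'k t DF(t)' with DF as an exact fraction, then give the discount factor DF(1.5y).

step 1 [0.5y] zero: DF = P = 1913/2000 ≈ 0.956500
step 2 [1y] zero: DF = P = 1901/2000 ≈ 0.950500
step 3 [1.5y] zero: DF = P = 237/250 ≈ 0.948000

1 1/2 1913/2000
2 1 1901/2000
3 3/2 237/250
DF(1.5y) = 237/250 ≈ 0.948000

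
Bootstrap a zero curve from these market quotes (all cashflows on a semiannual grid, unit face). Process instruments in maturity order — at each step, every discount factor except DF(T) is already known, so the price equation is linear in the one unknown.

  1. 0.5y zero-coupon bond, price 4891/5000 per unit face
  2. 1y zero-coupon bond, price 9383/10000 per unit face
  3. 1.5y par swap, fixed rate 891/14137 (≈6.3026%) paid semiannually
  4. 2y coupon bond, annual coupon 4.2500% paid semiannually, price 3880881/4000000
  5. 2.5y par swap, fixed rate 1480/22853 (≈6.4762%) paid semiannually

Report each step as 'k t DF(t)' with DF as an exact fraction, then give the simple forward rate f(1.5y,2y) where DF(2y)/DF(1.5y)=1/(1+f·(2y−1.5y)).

step 1 [0.5y] zero: DF = P = 4891/5000 ≈ 0.978200
step 2 [1y] zero: DF = P = 9383/10000 ≈ 0.938300
step 3 [1.5y] swap r/2=891/28274: DF=(1 − 891/28274·(0.978200+0.938300))/(1+891/28274) = 9109/10000 ≈ 0.910900
step 4 [2y] bond c/2=17/800: DF=(3880881/4000000 − 17/800·(0.978200+0.938300+0.910900))/(1+17/800) = 557/625 ≈ 0.891200
step 5 [2.5y] swap r/2=740/22853: DF=(1 − 740/22853·(0.978200+0.938300+0.910900+0.891200))/(1+740/22853) = 213/250 ≈ 0.852000

1 1/2 4891/5000
2 1 9383/10000
3 3/2 9109/10000
4 2 557/625
5 5/2 213/250
f(1.5y,2y) = ((9109/10000)/(557/625) − 1)/(1/2) = 197/4456 ≈ 4.4210%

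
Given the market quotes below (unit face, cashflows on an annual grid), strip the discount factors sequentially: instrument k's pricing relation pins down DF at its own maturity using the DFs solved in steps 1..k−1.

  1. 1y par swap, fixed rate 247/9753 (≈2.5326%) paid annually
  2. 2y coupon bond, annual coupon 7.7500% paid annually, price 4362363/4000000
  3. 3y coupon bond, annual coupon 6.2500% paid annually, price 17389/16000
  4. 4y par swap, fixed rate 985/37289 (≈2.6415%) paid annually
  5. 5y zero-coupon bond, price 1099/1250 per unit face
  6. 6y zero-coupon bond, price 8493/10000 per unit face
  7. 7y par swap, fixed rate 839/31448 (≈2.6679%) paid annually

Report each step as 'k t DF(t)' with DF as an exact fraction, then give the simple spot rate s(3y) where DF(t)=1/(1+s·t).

step 1 [1y] swap r/1=247/9753: DF=(1 − 247/9753·(0))/(1+247/9753) = 9753/10000 ≈ 0.975300
step 2 [2y] bond c/1=31/400: DF=(4362363/4000000 − 31/400·(0.975300))/(1+31/400) = 471/500 ≈ 0.942000
step 3 [3y] bond c/1=1/16: DF=(17389/16000 − 1/16·(0.975300+0.942000))/(1+1/16) = 9101/10000 ≈ 0.910100
step 4 [4y] swap r/1=985/37289: DF=(1 − 985/37289·(0.975300+0.942000+0.910100))/(1+985/37289) = 1803/2000 ≈ 0.901500
step 5 [5y] zero: DF = P = 1099/1250 ≈ 0.879200
step 6 [6y] zero: DF = P = 8493/10000 ≈ 0.849300
step 7 [7y] swap r/1=839/31448: DF=(1 − 839/31448·(0.975300+0.942000+0.910100+0.901500+0.879200+0.849300))/(1+839/31448) = 4161/5000 ≈ 0.832200

1 1 9753/10000
2 2 471/500
3 3 9101/10000
4 4 1803/2000
5 5 1099/1250
6 6 8493/10000
7 7 4161/5000
s(3y) = (1/(9101/10000) − 1)/(3) = 899/27303 ≈ 3.2927%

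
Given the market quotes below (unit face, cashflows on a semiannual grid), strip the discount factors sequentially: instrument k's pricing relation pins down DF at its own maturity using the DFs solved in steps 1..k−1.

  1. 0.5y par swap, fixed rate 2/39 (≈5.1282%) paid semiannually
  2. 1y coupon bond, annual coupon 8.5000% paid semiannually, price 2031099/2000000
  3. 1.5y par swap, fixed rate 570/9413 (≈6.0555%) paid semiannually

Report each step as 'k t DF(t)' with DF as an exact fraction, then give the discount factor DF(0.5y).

step 1 [0.5y] swap r/2=1/39: DF=(1 − 1/39·(0))/(1+1/39) = 39/40 ≈ 0.975000
step 2 [1y] bond c/2=17/400: DF=(2031099/2000000 − 17/400·(0.975000))/(1+17/400) = 584/625 ≈ 0.934400
step 3 [1.5y] swap r/2=285/9413: DF=(1 − 285/9413·(0.975000+0.934400))/(1+285/9413) = 1829/2000 ≈ 0.914500

1 1/2 39/40
2 1 584/625
3 3/2 1829/2000
DF(0.5y) = 39/40 ≈ 0.975000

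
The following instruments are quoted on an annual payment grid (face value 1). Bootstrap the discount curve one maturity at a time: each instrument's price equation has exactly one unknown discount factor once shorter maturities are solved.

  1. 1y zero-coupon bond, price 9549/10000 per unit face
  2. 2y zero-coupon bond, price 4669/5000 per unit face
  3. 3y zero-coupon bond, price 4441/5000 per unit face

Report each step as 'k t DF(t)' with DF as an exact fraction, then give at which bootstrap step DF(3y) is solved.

step 1 [1y] zero: DF = P = 9549/10000 ≈ 0.954900
step 2 [2y] zero: DF = P = 4669/5000 ≈ 0.933800
step 3 [3y] zero: DF = P = 4441/5000 ≈ 0.888200

1 1 9549/10000
2 2 4669/5000
3 3 4441/5000
DF(3y) is solved at step 3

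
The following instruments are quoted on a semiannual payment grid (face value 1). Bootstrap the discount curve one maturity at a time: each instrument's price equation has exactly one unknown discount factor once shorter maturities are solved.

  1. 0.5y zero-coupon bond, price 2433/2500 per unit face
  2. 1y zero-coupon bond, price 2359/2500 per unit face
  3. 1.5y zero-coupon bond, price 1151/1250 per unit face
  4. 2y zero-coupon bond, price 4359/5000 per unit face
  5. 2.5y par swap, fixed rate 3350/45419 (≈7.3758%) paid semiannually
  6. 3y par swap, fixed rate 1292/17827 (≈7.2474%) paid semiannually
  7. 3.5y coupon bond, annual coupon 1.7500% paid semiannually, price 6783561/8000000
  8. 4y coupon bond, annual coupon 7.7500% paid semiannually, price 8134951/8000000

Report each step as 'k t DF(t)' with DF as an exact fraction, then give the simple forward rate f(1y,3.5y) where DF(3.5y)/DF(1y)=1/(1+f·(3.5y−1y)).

1 1/2 2433/2500
2 1 2359/2500
3 3/2 1151/1250
4 2 4359/5000
5 5/2 333/400
6 3 4031/5000
7 7/2 3971/5000
8 4 3749/5000
f(1y,3.5y) = ((2359/2500)/(3971/5000) − 1)/(5/2) = 1494/19855 ≈ 7.5246%

step 1 [0.5y] zero: DF = P = 2433/2500 ≈ 0.973200
step 2 [1y] zero: DF = P = 2359/2500 ≈ 0.943600
step 3 [1.5y] zero: DF = P = 1151/1250 ≈ 0.920800
step 4 [2y] zero: DF = P = 4359/5000 ≈ 0.871800
step 5 [2.5y] swap r/2=1675/45419: DF=(1 − 1675/45419·(0.973200+0.943600+0.920800+0.871800))/(1+1675/45419) = 333/400 ≈ 0.832500
step 6 [3y] swap r/2=646/17827: DF=(1 − 646/17827·(0.973200+0.943600+0.920800+0.871800+0.832500))/(1+646/17827) = 4031/5000 ≈ 0.806200
step 7 [3.5y] bond c/2=7/800: DF=(6783561/8000000 − 7/800·(0.973200+0.943600+0.920800+0.871800+0.832500+0.806200))/(1+7/800) = 3971/5000 ≈ 0.794200
step 8 [4y] bond c/2=31/800: DF=(8134951/8000000 − 31/800·(0.973200+0.943600+0.920800+0.871800+0.832500+0.806200+0.794200))/(1+31/800) = 3749/5000 ≈ 0.749800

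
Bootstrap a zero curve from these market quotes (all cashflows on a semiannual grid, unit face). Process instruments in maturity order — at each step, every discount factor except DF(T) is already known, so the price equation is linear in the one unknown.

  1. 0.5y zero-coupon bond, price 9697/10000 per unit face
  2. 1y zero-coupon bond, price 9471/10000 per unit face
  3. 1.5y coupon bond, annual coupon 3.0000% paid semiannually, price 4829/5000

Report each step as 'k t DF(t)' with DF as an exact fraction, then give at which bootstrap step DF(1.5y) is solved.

1 1/2 9697/10000
2 1 9471/10000
3 3/2 577/625
DF(1.5y) is solved at step 3

step 1 [0.5y] zero: DF = P = 9697/10000 ≈ 0.969700
step 2 [1y] zero: DF = P = 9471/10000 ≈ 0.947100
step 3 [1.5y] bond c/2=3/200: DF=(4829/5000 − 3/200·(0.969700+0.947100))/(1+3/200) = 577/625 ≈ 0.923200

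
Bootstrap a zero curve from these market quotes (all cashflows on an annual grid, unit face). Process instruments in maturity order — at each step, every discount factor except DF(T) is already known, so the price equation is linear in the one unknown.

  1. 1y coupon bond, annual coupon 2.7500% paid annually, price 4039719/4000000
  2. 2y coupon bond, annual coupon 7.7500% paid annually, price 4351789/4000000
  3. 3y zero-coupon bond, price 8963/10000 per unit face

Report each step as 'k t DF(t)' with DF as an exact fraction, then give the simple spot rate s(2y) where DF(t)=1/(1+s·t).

step 1 [1y] bond c/1=11/400: DF=(4039719/4000000 − 11/400·(0))/(1+11/400) = 9829/10000 ≈ 0.982900
step 2 [2y] bond c/1=31/400: DF=(4351789/4000000 − 31/400·(0.982900))/(1+31/400) = 939/1000 ≈ 0.939000
step 3 [3y] zero: DF = P = 8963/10000 ≈ 0.896300

1 1 9829/10000
2 2 939/1000
3 3 8963/10000
s(2y) = (1/(939/1000) − 1)/(2) = 61/1878 ≈ 3.2481%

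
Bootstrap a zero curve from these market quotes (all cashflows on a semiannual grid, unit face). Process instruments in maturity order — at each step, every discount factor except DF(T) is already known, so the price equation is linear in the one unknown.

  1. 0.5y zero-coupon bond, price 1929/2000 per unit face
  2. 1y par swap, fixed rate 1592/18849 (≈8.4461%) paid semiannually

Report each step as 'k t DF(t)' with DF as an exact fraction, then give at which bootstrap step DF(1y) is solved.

step 1 [0.5y] zero: DF = P = 1929/2000 ≈ 0.964500
step 2 [1y] swap r/2=796/18849: DF=(1 − 796/18849·(0.964500))/(1+796/18849) = 2301/2500 ≈ 0.920400

1 1/2 1929/2000
2 1 2301/2500
DF(1y) is solved at step 2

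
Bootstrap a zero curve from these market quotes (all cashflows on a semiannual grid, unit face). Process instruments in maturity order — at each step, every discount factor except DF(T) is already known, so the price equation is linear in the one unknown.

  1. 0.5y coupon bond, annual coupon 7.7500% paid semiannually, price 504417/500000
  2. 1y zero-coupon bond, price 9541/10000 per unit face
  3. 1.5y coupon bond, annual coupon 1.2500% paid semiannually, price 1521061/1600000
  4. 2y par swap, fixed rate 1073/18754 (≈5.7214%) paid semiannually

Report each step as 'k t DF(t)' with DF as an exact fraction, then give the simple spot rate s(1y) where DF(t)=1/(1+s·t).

1 1/2 607/625
2 1 9541/10000
3 3/2 583/625
4 2 8927/10000
s(1y) = (1/(9541/10000) − 1)/(1) = 459/9541 ≈ 4.8108%

step 1 [0.5y] bond c/2=31/800: DF=(504417/500000 − 31/800·(0))/(1+31/800) = 607/625 ≈ 0.971200
step 2 [1y] zero: DF = P = 9541/10000 ≈ 0.954100
step 3 [1.5y] bond c/2=1/160: DF=(1521061/1600000 − 1/160·(0.971200+0.954100))/(1+1/160) = 583/625 ≈ 0.932800
step 4 [2y] swap r/2=1073/37508: DF=(1 − 1073/37508·(0.971200+0.954100+0.932800))/(1+1073/37508) = 8927/10000 ≈ 0.892700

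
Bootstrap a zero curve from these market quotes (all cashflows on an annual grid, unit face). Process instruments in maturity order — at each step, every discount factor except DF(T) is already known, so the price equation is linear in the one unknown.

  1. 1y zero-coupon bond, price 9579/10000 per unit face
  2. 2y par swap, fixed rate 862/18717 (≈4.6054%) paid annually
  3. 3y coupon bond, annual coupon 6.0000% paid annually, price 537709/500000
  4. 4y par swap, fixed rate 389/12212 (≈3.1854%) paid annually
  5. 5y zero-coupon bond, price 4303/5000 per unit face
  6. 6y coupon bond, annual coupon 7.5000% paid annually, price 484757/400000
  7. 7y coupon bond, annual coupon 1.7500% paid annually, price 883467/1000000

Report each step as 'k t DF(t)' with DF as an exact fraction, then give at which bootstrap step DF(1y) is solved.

1 1 9579/10000
2 2 4569/5000
3 3 4543/5000
4 4 8833/10000
5 5 4303/5000
6 6 8117/10000
7 7 1553/2000
DF(1y) is solved at step 1

step 1 [1y] zero: DF = P = 9579/10000 ≈ 0.957900
step 2 [2y] swap r/1=862/18717: DF=(1 − 862/18717·(0.957900))/(1+862/18717) = 4569/5000 ≈ 0.913800
step 3 [3y] bond c/1=3/50: DF=(537709/500000 − 3/50·(0.957900+0.913800))/(1+3/50) = 4543/5000 ≈ 0.908600
step 4 [4y] swap r/1=389/12212: DF=(1 − 389/12212·(0.957900+0.913800+0.908600))/(1+389/12212) = 8833/10000 ≈ 0.883300
step 5 [5y] zero: DF = P = 4303/5000 ≈ 0.860600
step 6 [6y] bond c/1=3/40: DF=(484757/400000 − 3/40·(0.957900+0.913800+0.908600+0.883300+0.860600))/(1+3/40) = 8117/10000 ≈ 0.811700
step 7 [7y] bond c/1=7/400: DF=(883467/1000000 − 7/400·(0.957900+0.913800+0.908600+0.883300+0.860600+0.811700))/(1+7/400) = 1553/2000 ≈ 0.776500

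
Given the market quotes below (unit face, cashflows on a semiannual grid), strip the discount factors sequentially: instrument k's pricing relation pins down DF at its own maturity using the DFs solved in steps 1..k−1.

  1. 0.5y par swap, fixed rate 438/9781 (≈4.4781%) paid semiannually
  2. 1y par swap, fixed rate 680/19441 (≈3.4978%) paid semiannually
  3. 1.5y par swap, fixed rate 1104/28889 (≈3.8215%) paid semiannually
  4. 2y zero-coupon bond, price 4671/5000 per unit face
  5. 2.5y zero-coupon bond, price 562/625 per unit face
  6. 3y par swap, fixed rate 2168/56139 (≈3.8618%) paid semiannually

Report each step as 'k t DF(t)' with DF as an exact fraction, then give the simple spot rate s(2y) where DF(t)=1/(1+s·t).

step 1 [0.5y] swap r/2=219/9781: DF=(1 − 219/9781·(0))/(1+219/9781) = 9781/10000 ≈ 0.978100
step 2 [1y] swap r/2=340/19441: DF=(1 − 340/19441·(0.978100))/(1+340/19441) = 483/500 ≈ 0.966000
step 3 [1.5y] swap r/2=552/28889: DF=(1 − 552/28889·(0.978100+0.966000))/(1+552/28889) = 1181/1250 ≈ 0.944800
step 4 [2y] zero: DF = P = 4671/5000 ≈ 0.934200
step 5 [2.5y] zero: DF = P = 562/625 ≈ 0.899200
step 6 [3y] swap r/2=1084/56139: DF=(1 − 1084/56139·(0.978100+0.966000+0.944800+0.934200+0.899200))/(1+1084/56139) = 2229/2500 ≈ 0.891600

1 1/2 9781/10000
2 1 483/500
3 3/2 1181/1250
4 2 4671/5000
5 5/2 562/625
6 3 2229/2500
s(2y) = (1/(4671/5000) − 1)/(2) = 329/9342 ≈ 3.5217%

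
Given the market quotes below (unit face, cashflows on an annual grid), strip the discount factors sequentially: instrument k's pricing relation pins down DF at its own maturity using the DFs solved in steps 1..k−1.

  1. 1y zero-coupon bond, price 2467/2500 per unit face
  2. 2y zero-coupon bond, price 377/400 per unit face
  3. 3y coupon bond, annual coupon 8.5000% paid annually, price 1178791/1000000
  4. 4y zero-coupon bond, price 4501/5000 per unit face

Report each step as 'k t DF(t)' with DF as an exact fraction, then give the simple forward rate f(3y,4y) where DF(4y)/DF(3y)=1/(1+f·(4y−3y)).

step 1 [1y] zero: DF = P = 2467/2500 ≈ 0.986800
step 2 [2y] zero: DF = P = 377/400 ≈ 0.942500
step 3 [3y] bond c/1=17/200: DF=(1178791/1000000 − 17/200·(0.986800+0.942500))/(1+17/200) = 9353/10000 ≈ 0.935300
step 4 [4y] zero: DF = P = 4501/5000 ≈ 0.900200

1 1 2467/2500
2 2 377/400
3 3 9353/10000
4 4 4501/5000
f(3y,4y) = ((9353/10000)/(4501/5000) − 1)/(1) = 351/9002 ≈ 3.8991%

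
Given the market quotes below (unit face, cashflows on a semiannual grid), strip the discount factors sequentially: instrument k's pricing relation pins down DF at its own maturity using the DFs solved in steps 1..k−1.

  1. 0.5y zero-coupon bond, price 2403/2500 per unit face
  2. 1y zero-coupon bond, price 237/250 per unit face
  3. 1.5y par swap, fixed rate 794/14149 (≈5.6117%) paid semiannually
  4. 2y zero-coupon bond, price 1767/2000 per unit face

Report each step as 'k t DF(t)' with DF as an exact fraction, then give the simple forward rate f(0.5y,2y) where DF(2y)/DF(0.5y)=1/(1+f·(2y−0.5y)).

step 1 [0.5y] zero: DF = P = 2403/2500 ≈ 0.961200
step 2 [1y] zero: DF = P = 237/250 ≈ 0.948000
step 3 [1.5y] swap r/2=397/14149: DF=(1 − 397/14149·(0.961200+0.948000))/(1+397/14149) = 4603/5000 ≈ 0.920600
step 4 [2y] zero: DF = P = 1767/2000 ≈ 0.883500

1 1/2 2403/2500
2 1 237/250
3 3/2 4603/5000
4 2 1767/2000
f(0.5y,2y) = ((2403/2500)/(1767/2000) − 1)/(3/2) = 518/8835 ≈ 5.8630%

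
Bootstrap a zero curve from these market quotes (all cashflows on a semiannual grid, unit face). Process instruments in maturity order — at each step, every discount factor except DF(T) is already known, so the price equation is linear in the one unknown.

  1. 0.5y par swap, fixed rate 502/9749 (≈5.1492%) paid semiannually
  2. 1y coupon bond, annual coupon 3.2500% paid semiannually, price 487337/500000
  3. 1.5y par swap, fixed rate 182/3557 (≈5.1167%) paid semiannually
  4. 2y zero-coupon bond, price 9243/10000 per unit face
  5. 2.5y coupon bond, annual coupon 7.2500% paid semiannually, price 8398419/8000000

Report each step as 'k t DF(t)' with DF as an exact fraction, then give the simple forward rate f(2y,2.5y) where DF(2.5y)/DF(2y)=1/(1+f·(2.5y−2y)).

1 1/2 9749/10000
2 1 1887/2000
3 3/2 1159/1250
4 2 9243/10000
5 5/2 2203/2500
f(2y,2.5y) = ((9243/10000)/(2203/2500) − 1)/(1/2) = 431/4406 ≈ 9.7821%

step 1 [0.5y] swap r/2=251/9749: DF=(1 − 251/9749·(0))/(1+251/9749) = 9749/10000 ≈ 0.974900
step 2 [1y] bond c/2=13/800: DF=(487337/500000 − 13/800·(0.974900))/(1+13/800) = 1887/2000 ≈ 0.943500
step 3 [1.5y] swap r/2=91/3557: DF=(1 − 91/3557·(0.974900+0.943500))/(1+91/3557) = 1159/1250 ≈ 0.927200
step 4 [2y] zero: DF = P = 9243/10000 ≈ 0.924300
step 5 [2.5y] bond c/2=29/800: DF=(8398419/8000000 − 29/800·(0.974900+0.943500+0.927200+0.924300))/(1+29/800) = 2203/2500 ≈ 0.881200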